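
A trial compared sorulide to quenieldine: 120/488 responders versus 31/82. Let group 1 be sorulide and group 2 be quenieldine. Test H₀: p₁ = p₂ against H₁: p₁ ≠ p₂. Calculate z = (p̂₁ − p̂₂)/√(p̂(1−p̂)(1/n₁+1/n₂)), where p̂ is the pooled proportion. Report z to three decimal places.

p̂₁ = 120/488 = 0.24590, p̂₂ = 31/82 = 0.37805.
Pooled p̂ = (120+31)/(488+82) = 151/570 = 0.26491.
SE = √(0.194734 × 0.0142443) = 0.05267.
z = (0.24590 − 0.37805)/0.05267 = -0.13215/0.05267 = -2.509.
Two-sided p-value ≈ 2·Φ(−2.509) = 0.0121.

z = -2.509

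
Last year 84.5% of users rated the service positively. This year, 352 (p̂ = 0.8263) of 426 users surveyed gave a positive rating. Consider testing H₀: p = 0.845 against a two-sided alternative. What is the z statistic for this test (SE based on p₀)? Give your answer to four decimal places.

z = -1.0670

p̂ = 352/426 = 0.826291.
SE = √(p₀(1−p₀)/n) = √(0.13098/426) = 0.017534.
z = (0.826291 − 0.845)/0.017534 = -0.018709/0.017534 = -1.0670.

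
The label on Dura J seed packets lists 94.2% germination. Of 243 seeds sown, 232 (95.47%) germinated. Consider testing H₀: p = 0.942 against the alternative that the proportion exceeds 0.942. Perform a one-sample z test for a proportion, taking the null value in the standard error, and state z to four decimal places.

p̂ = 232/243 = 0.954733.
Standard error under H₀: √(0.942×0.058/243) = 0.014995.
z = (0.954733 − 0.942)/0.014995 = 0.012733/0.014995 = 0.8491.

z = 0.8491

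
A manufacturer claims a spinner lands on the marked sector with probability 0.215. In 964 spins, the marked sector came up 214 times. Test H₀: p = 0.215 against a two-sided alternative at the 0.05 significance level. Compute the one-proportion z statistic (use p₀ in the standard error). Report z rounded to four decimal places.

z = 0.5284

p̂ = 214/964 = 0.221992.
Under H₀, SE = √(0.215·0.785/964) = √(0.000175078) = 0.013232.
z = (0.221992 − 0.215)/0.013232 = 0.006992/0.013232 = 0.5284.
p-value = 2·P(Z > 0.528) ≈ 0.5972. With α = 0.05, fail to reject H₀.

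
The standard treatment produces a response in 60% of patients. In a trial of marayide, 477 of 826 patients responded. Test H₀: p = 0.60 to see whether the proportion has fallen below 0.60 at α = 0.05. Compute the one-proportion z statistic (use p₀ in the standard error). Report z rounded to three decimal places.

z = -1.321

p̂ = 477/826 = 0.57748.
Standard error under H₀: √(0.6×0.4/826) = 0.01705.
z = (0.57748 − 0.6)/0.01705 = -0.02252/0.01705 = -1.321.
p-value = P(Z < -1.321) ≈ 0.0932; since p > α = 0.05, fail to reject H₀.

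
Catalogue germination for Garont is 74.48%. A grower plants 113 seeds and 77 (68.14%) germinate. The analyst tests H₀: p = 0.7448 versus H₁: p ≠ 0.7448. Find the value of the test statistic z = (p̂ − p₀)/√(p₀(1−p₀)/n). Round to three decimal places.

p̂ = 77/113 ≈ 0.68142.
Standard error under H₀: √(0.7448×0.2552/113) = 0.04101.
z = (0.68142 − 0.7448)/0.04101 = -0.06338/0.04101 = -1.545.
p-value = 2·P(Z > 1.545) ≈ 0.1222.

z = -1.545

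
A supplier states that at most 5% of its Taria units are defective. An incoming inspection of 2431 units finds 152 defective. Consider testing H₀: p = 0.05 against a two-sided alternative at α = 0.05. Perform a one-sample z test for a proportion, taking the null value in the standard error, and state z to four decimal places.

z = 2.8337

p̂ = 152/2431 ≈ 0.0625257.
Under H₀, SE = √(0.05·0.95/2431) = √(1.95393e-05) = 0.0044203.
z = (0.0625257 − 0.05)/0.0044203 = 0.0125257/0.0044203 = 2.8337.
p-value = 2·P(Z > 2.834) ≈ 0.0046, so at α = 0.05 we reject H₀.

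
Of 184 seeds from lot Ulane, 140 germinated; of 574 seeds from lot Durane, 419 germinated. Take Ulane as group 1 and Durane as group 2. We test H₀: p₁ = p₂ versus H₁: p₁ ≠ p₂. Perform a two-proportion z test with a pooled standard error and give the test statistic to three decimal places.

z = 0.829

p̂₁ = 140/184 ≈ 0.76087, p̂₂ = 419/574 ≈ 0.72997.
Pooled p̂ = (140+419)/(184+574) = 559/758 = 0.73747.
SE = √(0.193609 × 0.00717694) = 0.03728.
z = (0.76087 − 0.72997)/0.03728 = 0.03090/0.03728 = 0.829.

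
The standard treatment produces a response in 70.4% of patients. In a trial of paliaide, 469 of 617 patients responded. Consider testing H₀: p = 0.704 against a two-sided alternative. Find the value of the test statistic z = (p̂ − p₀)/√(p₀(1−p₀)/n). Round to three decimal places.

p̂ = 469/617 = 0.76013.
SE = √(p₀(1−p₀)/n) = √(0.20838/617) = 0.01838.
z = (0.76013 − 0.704)/0.01838 = 0.05613/0.01838 = 3.054.

z = 3.054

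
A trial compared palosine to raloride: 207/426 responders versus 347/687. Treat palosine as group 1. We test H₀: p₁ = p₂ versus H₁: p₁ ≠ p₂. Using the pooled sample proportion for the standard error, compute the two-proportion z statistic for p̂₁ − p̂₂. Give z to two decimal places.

z = -0.62

p̂₁ = 207/426 ≈ 0.4859, p̂₂ = 347/687 ≈ 0.5051.
Pooled p̂ = (207+347)/(426+687) = 554/1113 = 0.4978.
SE = √(0.249995 × 0.00380302) = 0.0308.
z = (0.4859 − 0.5051)/0.0308 = -0.0192/0.0308 = -0.62.
Two-sided p-value ≈ 2·Φ(−0.622) = 0.5339.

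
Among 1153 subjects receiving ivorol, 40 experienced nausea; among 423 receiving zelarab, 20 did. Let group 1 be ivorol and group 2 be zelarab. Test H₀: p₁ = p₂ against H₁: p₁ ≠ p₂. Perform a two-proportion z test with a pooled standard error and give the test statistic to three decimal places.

p̂₁ = 40/1153 ≈ 0.03469, p̂₂ = 20/423 ≈ 0.04728.
Pooled p̂ = (40+20)/(1153+423) = 60/1576 = 0.03807.
SE = √(p̂(1−p̂)(1/n₁+1/n₂)) = √(0.03807·0.96193·0.00323137) = √(0.000118338) = 0.01088.
z = (0.03469 − 0.04728)/0.01088 = -0.01259/0.01088 = -1.157.
p-value = 2·P(Z > 1.157) ≈ 0.2472.

z = -1.157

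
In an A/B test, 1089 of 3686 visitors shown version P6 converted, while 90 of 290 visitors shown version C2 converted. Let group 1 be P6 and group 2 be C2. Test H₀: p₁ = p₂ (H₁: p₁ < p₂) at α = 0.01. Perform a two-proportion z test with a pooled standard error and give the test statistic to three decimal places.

z = -0.535

p̂₁ = 1089/3686 ≈ 0.29544, p̂₂ = 90/290 ≈ 0.31034.
Pooled p̂ = (1089+90)/(3686+290) = 1179/3976 = 0.29653.
SE = √(0.2086 × 0.00371957) = 0.02786.
z = (0.29544 − 0.31034)/0.02786 = -0.01490/0.02786 = -0.535.
p-value = P(Z < -0.535) ≈ 0.2963; since p > α = 0.01, fail to reject H₀.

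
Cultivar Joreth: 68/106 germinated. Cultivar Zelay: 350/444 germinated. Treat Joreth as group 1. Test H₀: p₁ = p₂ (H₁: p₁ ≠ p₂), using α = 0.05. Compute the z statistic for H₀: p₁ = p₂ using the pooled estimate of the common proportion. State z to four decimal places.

p̂₁ = 68/106 ≈ 0.641509, p̂₂ = 350/444 ≈ 0.788288.
Pooled p̂ = (68+350)/(106+444) = 418/550 = 0.760000.
SE = √(0.1824 × 0.0116862) = 0.046169.
z = (0.641509 − 0.788288)/0.046169 = -0.146779/0.046169 = -3.1792.
p-value = 2·P(Z > 3.179) ≈ 0.0015; since p < α = 0.05, reject H₀.

z = -3.1792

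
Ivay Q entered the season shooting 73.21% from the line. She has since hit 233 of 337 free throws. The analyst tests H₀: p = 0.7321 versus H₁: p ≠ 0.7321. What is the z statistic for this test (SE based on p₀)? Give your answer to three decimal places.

p̂ = 233/337 = 0.691395.
Standard error under H₀: √(0.7321×0.2679/337) = 0.024124.
z = (0.691395 − 0.7321)/0.024124 = -0.040705/0.024124 = -1.687.
p-value = 2·P(Z > 1.687) ≈ 0.0915.

z = -1.687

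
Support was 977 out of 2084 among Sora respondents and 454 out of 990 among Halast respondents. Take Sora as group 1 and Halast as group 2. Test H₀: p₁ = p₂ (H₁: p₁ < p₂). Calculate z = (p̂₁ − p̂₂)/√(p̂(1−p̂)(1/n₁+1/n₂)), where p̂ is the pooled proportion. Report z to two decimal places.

z = 0.53

p̂₁ = 977/2084 ≈ 0.4688, p̂₂ = 454/990 ≈ 0.4586.
Pooled p̂ = (977+454)/(2084+990) = 1431/3074 = 0.4655.
SE = √(0.248811 × 0.00148995) = 0.0193.
z = (0.4688 − 0.4586)/0.0193 = 0.0102/0.0193 = 0.53.
p-value = P(Z < 0.531) ≈ 0.7023.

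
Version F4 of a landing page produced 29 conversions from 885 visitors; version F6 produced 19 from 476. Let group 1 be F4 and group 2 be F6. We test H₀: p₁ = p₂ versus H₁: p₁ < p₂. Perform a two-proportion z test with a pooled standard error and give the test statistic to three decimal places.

z = -0.682

p̂₁ = 29/885 ≈ 0.03277, p̂₂ = 19/476 ≈ 0.03992.
Pooled p̂ = (29+19)/(885+476) = 48/1361 = 0.03527.
SE = √(0.0340243 × 0.00323078) = 0.01048.
z = (0.03277 − 0.03992)/0.01048 = -0.00715/0.01048 = -0.682.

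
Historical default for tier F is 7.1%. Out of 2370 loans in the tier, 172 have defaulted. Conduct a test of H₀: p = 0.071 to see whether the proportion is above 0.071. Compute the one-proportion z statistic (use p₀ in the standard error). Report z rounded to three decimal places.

z = 0.298

p̂ = 172/2370 = 0.072574.
Under H₀, SE = √(0.071·0.929/2370) = √(2.78308e-05) = 0.005275.
z = (0.072574 − 0.071)/0.005275 = 0.001574/0.005275 = 0.298.
p-value = P(Z > 0.298) ≈ 0.3827.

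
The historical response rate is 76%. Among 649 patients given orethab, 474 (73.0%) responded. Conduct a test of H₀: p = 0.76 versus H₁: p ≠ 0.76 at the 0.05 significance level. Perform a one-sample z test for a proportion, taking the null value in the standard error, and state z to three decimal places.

z = -1.768

p̂ = 474/649 ≈ 0.730354.
SE = √(p₀(1−p₀)/n) = √(0.1824/649) = 0.016764.
z = (0.730354 − 0.76)/0.016764 = -0.029646/0.016764 = -1.768.
Two-sided p-value ≈ 2·Φ(−1.768) = 0.0770; since p > α = 0.05, fail to reject H₀.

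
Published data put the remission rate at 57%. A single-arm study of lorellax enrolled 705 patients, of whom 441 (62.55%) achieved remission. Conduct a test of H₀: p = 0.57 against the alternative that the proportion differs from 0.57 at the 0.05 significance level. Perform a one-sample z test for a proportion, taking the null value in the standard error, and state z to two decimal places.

z = 2.98

p̂ = 441/705 = 0.6255.
Standard error under H₀: √(0.57×0.43/705) = 0.0186.
z = (0.6255 − 0.57)/0.0186 = 0.0555/0.0186 = 2.98.
p-value = 2·P(Z > 2.978) ≈ 0.0029; since p < α = 0.05, reject H₀.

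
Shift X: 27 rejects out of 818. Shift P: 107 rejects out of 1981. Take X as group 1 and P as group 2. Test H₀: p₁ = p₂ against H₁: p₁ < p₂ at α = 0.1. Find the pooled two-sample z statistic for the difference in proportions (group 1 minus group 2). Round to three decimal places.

p̂₁ = 27/818 = 0.033007, p̂₂ = 107/1981 = 0.054013.
Pooled p̂ = (27+107)/(818+1981) = 134/2799 = 0.047874.
SE = √(0.0455823 × 0.00172729) = 0.008873.
z = (0.033007 − 0.054013)/0.008873 = -0.021006/0.008873 = -2.367.
p-value = P(Z < -2.367) ≈ 0.0090, so at α = 0.1 we reject H₀.

z = -2.367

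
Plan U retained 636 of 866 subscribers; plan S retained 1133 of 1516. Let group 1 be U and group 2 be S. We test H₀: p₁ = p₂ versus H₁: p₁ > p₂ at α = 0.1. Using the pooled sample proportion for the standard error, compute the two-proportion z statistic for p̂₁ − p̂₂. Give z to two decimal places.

p̂₁ = 636/866 = 0.7344, p̂₂ = 1133/1516 = 0.7474.
Pooled p̂ = (636+1133)/(866+1516) = 1769/2382 = 0.7427.
SE = √(p̂(1−p̂)(1/n₁+1/n₂)) = √(0.7427·0.2573·0.00181437) = √(0.00034676) = 0.0186.
z = (0.7344 − 0.7474)/0.0186 = -0.0130/0.0186 = -0.70.
p-value = P(Z > -0.695) ≈ 0.7566. With α = 0.1, fail to reject H₀.

z = -0.70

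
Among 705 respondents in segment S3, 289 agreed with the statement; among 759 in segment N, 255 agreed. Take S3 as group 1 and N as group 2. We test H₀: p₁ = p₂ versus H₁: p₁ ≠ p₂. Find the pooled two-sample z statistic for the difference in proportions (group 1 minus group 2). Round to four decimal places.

z = 2.9261

p̂₁ = 289/705 = 0.409929, p̂₂ = 255/759 = 0.335968.
Pooled p̂ = (289+255)/(705+759) = 544/1464 = 0.371585.
SE = √(p̂(1−p̂)(1/n₁+1/n₂)) = √(0.371585·0.628415·0.00273596) = √(0.000638873) = 0.025276.
z = (0.409929 − 0.335968)/0.025276 = 0.073961/0.025276 = 2.9261.
Two-sided p-value ≈ 2·Φ(−2.926) = 0.0034.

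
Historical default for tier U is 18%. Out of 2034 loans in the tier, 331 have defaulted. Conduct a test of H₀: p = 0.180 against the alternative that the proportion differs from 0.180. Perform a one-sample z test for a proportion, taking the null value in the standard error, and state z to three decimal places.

z = -2.027

p̂ = 331/2034 = 0.16273.
SE = √(p₀(1−p₀)/n) = √(0.1476/2034) = 0.00852.
z = (0.16273 − 0.18)/0.00852 = -0.01727/0.00852 = -2.027.
p-value = 2·P(Z > 2.027) ≈ 0.0427.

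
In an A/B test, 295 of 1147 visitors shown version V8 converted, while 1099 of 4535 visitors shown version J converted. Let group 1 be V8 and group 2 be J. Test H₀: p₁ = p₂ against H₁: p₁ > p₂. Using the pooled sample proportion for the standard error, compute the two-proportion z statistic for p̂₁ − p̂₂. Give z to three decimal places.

p̂₁ = 295/1147 = 0.257193, p̂₂ = 1099/4535 = 0.242337.
Pooled p̂ = (295+1099)/(1147+4535) = 1394/5682 = 0.245336.
SE = √(p̂(1−p̂)(1/n₁+1/n₂)) = √(0.245336·0.754664·0.00109235) = √(0.000202244) = 0.014221.
z = (0.257193 − 0.242337)/0.014221 = 0.014856/0.014221 = 1.045.
p-value = P(Z > 1.045) ≈ 0.1481.

z = 1.045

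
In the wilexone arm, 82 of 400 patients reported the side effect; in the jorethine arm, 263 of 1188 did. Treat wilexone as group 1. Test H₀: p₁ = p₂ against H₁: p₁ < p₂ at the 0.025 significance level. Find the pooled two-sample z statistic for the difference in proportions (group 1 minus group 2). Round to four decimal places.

p̂₁ = 82/400 = 0.205000, p̂₂ = 263/1188 = 0.221380.
Pooled p̂ = (82+263)/(400+1188) = 345/1588 = 0.217254.
SE = √(p̂(1−p̂)(1/n₁+1/n₂)) = √(0.217254·0.782746·0.00334175) = √(0.000568281) = 0.023839.
z = (0.205000 − 0.221380)/0.023839 = -0.016380/0.023839 = -0.6871.
p-value = P(Z < -0.687) ≈ 0.2460. With α = 0.025, fail to reject H₀.

z = -0.6871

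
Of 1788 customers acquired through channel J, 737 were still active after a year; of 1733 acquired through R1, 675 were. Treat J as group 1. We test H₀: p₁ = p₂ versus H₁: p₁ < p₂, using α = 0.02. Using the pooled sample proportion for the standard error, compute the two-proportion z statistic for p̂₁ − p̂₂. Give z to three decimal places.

p̂₁ = 737/1788 = 0.412192, p̂₂ = 675/1733 = 0.389498.
Pooled p̂ = (737+675)/(1788+1733) = 1412/3521 = 0.401022.
SE = √(0.240203 × 0.00113632) = 0.016521.
z = (0.412192 − 0.389498)/0.016521 = 0.022694/0.016521 = 1.374.
p-value = P(Z < 1.374) ≈ 0.9152. With α = 0.02, fail to reject H₀.

z = 1.374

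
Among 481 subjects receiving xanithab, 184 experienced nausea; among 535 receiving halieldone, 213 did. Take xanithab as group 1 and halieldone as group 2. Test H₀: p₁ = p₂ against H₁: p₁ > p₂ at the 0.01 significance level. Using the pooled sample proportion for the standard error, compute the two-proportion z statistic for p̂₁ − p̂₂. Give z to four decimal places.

z = -0.5087

p̂₁ = 184/481 = 0.382536, p̂₂ = 213/535 = 0.398131.
Pooled p̂ = (184+213)/(481+535) = 397/1016 = 0.390748.
SE = √(0.238064 × 0.00394816) = 0.030658.
z = (0.382536 − 0.398131)/0.030658 = -0.015595/0.030658 = -0.5087.
p-value = P(Z > -0.509) ≈ 0.6945, so at α = 0.01 we fail to reject H₀.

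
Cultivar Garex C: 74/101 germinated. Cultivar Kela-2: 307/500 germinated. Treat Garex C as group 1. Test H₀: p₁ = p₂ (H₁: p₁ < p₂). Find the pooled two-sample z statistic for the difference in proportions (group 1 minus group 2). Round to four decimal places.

z = 2.2582

p̂₁ = 74/101 ≈ 0.732673, p̂₂ = 307/500 ≈ 0.614000.
Pooled p̂ = (74+307)/(101+500) = 381/601 = 0.633943.
SE = √(p̂(1−p̂)(1/n₁+1/n₂)) = √(0.633943·0.366057·0.011901) = √(0.00276173) = 0.052552.
z = (0.732673 − 0.614000)/0.052552 = 0.118673/0.052552 = 2.2582.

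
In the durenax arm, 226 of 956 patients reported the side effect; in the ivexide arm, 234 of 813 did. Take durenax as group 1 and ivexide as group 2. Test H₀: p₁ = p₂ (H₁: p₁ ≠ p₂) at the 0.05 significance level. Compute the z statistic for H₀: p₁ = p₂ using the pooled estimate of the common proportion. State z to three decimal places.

p̂₁ = 226/956 ≈ 0.23640, p̂₂ = 234/813 ≈ 0.28782.
Pooled p̂ = (226+234)/(956+813) = 460/1769 = 0.26003.
SE = √(p̂(1−p̂)(1/n₁+1/n₂)) = √(0.26003·0.73997·0.00227604) = √(0.000437947) = 0.02093.
z = (0.23640 − 0.28782)/0.02093 = -0.05142/0.02093 = -2.457.
Two-sided p-value ≈ 2·Φ(−2.457) = 0.0140, so at α = 0.05 we reject H₀.

z = -2.457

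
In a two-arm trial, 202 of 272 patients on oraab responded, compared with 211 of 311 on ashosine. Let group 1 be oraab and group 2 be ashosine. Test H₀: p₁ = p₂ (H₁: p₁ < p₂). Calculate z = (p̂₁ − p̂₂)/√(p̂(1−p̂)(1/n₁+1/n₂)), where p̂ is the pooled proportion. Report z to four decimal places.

p̂₁ = 202/272 ≈ 0.742647, p̂₂ = 211/311 ≈ 0.678457.
Pooled p̂ = (202+211)/(272+311) = 413/583 = 0.708405.
SE = √(0.206567 × 0.0068919) = 0.037731.
z = (0.742647 − 0.678457)/0.037731 = 0.064190/0.037731 = 1.7013.
p-value = P(Z < 1.701) ≈ 0.9556.

z = 1.7013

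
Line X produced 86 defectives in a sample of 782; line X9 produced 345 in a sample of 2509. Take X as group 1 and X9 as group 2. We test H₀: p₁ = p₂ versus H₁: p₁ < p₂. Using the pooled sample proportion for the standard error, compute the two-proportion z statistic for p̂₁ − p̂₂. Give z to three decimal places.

z = -1.993

p̂₁ = 86/782 = 0.109974, p̂₂ = 345/2509 = 0.137505.
Pooled p̂ = (86+345)/(782+2509) = 431/3291 = 0.130963.
SE = √(0.113812 × 0.00167734) = 0.013817.
z = (0.109974 − 0.137505)/0.013817 = -0.027531/0.013817 = -1.993.
p-value = P(Z < -1.993) ≈ 0.0232.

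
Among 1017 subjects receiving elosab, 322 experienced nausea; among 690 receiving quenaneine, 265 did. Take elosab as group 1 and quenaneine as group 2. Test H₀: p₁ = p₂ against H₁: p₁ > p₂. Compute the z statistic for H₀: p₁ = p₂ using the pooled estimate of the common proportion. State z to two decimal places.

z = -2.88

p̂₁ = 322/1017 = 0.3166, p̂₂ = 265/690 = 0.3841.
Pooled p̂ = (322+265)/(1017+690) = 587/1707 = 0.3439.
SE = √(p̂(1−p̂)(1/n₁+1/n₂)) = √(0.3439·0.6561·0.00243256) = √(0.000548849) = 0.0234.
z = (0.3166 − 0.3841)/0.0234 = -0.0675/0.0234 = -2.88.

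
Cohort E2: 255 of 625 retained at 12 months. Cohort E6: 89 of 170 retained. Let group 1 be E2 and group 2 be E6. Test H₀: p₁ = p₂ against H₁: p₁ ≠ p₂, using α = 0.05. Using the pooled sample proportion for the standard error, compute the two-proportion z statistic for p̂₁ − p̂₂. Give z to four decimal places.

z = -2.6957

p̂₁ = 255/625 = 0.408000, p̂₂ = 89/170 = 0.523529.
Pooled p̂ = (255+89)/(625+170) = 344/795 = 0.432704.
SE = √(p̂(1−p̂)(1/n₁+1/n₂)) = √(0.432704·0.567296·0.00748235) = √(0.0018367) = 0.042857.
z = (0.408000 − 0.523529)/0.042857 = -0.115529/0.042857 = -2.6957.
Two-sided p-value ≈ 2·Φ(−2.696) = 0.0070; since p < α = 0.05, reject H₀.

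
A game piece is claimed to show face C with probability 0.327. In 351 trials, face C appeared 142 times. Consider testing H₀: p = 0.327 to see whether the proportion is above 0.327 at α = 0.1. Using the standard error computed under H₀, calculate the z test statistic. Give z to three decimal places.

p̂ = 142/351 ≈ 0.40456.
Under H₀, SE = √(0.327·0.673/351) = √(0.000626983) = 0.02504.
z = (0.40456 − 0.327)/0.02504 = 0.07756/0.02504 = 3.097.
p-value = P(Z > 3.097) ≈ 0.0010; since p < α = 0.1, reject H₀.

z = 3.097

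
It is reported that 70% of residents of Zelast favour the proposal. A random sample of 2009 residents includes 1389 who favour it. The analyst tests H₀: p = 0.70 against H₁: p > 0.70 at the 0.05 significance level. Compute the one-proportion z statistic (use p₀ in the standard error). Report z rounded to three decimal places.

p̂ = 1389/2009 = 0.69139.
Under H₀, SE = √(0.7·0.3/2009) = √(0.00010453) = 0.01022.
z = (0.69139 − 0.7)/0.01022 = -0.00861/0.01022 = -0.842.
p-value = P(Z > -0.842) ≈ 0.8002, so at α = 0.05 we fail to reject H₀.

z = -0.842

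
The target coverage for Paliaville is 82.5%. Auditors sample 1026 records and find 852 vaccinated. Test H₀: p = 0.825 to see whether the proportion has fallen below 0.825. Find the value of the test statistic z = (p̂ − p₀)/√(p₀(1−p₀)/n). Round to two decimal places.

z = 0.46

p̂ = 852/1026 ≈ 0.83041.
SE = √(p₀(1−p₀)/n) = √(0.14438/1026) = 0.01186.
z = (0.83041 − 0.825)/0.01186 = 0.00541/0.01186 = 0.46.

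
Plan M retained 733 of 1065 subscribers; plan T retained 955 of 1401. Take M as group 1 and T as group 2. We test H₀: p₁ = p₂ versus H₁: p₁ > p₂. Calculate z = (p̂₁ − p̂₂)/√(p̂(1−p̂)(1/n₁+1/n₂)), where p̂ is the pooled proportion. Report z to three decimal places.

z = 0.350

p̂₁ = 733/1065 = 0.688263, p̂₂ = 955/1401 = 0.681656.
Pooled p̂ = (733+955)/(1065+1401) = 1688/2466 = 0.684509.
SE = √(p̂(1−p̂)(1/n₁+1/n₂)) = √(0.684509·0.315491·0.00165274) = √(0.00035692) = 0.018892.
z = (0.688263 − 0.681656)/0.018892 = 0.006607/0.018892 = 0.350.
p-value = P(Z > 0.350) ≈ 0.3633.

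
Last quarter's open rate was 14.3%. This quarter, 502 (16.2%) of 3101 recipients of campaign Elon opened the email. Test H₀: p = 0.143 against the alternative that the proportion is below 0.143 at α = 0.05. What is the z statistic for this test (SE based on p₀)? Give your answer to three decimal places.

z = 3.004

p̂ = 502/3101 = 0.161883.
Under H₀, SE = √(0.143·0.857/3101) = √(3.95198e-05) = 0.006286.
z = (0.161883 − 0.143)/0.006286 = 0.018883/0.006286 = 3.004.
p-value = P(Z < 3.004) ≈ 0.9987. With α = 0.05, fail to reject H₀.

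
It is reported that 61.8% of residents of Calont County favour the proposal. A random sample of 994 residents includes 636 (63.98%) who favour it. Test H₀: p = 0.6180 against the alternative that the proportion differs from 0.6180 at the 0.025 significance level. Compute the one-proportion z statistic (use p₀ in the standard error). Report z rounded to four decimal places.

p̂ = 636/994 = 0.639839.
Under H₀, SE = √(0.618·0.382/994) = √(0.000237501) = 0.015411.
z = (0.639839 − 0.618)/0.015411 = 0.021839/0.015411 = 1.4171.
Two-sided p-value ≈ 2·Φ(−1.417) = 0.1565, so at α = 0.025 we fail to reject H₀.

z = 1.4171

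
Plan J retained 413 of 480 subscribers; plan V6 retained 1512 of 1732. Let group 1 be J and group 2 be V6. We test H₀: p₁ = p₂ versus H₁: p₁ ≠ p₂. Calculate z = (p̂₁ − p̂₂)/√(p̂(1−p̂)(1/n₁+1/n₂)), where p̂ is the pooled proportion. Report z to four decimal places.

z = -0.7248

p̂₁ = 413/480 = 0.8604167, p̂₂ = 1512/1732 = 0.8729792.
Pooled p̂ = (413+1512)/(480+1732) = 1925/2212 = 0.8702532.
SE = √(p̂(1−p̂)(1/n₁+1/n₂)) = √(0.8702532·0.1297468·0.0026607) = √(0.000300427) = 0.0173328.
z = (0.8604167 − 0.8729792)/0.0173328 = -0.0125625/0.0173328 = -0.7248.
p-value = 2·P(Z > 0.725) ≈ 0.4686.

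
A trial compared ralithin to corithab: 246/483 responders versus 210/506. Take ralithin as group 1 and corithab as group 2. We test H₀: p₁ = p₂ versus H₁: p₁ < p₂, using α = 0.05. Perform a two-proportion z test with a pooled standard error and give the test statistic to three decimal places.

p̂₁ = 246/483 = 0.50932, p̂₂ = 210/506 = 0.41502.
Pooled p̂ = (246+210)/(483+506) = 456/989 = 0.46107.
SE = √(0.248485 × 0.00404668) = 0.03171.
z = (0.50932 − 0.41502)/0.03171 = 0.09430/0.03171 = 2.974.
p-value = P(Z < 2.974) ≈ 0.9985, so at α = 0.05 we fail to reject H₀.

z = 2.974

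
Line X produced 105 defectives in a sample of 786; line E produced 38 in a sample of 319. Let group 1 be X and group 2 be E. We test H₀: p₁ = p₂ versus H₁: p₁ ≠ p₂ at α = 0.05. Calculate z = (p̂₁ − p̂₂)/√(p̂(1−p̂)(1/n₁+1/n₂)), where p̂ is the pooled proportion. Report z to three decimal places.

z = 0.649

p̂₁ = 105/786 ≈ 0.13359, p̂₂ = 38/319 ≈ 0.11912.
Pooled p̂ = (105+38)/(786+319) = 143/1105 = 0.12941.
SE = √(p̂(1−p̂)(1/n₁+1/n₂)) = √(0.12941·0.87059·0.00440706) = √(0.000496519) = 0.02228.
z = (0.13359 − 0.11912)/0.02228 = 0.01447/0.02228 = 0.649.
Two-sided p-value ≈ 2·Φ(−0.649) = 0.5162, so at α = 0.05 we fail to reject H₀.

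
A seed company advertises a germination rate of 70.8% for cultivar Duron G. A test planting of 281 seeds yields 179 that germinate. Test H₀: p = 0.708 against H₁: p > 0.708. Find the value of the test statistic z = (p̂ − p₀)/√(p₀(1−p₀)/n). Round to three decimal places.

z = -2.617

p̂ = 179/281 ≈ 0.637011.
SE = √(p₀(1−p₀)/n) = √(0.20674/281) = 0.027124.
z = (0.637011 − 0.708)/0.027124 = -0.070989/0.027124 = -2.617.
p-value = P(Z > -2.617) ≈ 0.9956.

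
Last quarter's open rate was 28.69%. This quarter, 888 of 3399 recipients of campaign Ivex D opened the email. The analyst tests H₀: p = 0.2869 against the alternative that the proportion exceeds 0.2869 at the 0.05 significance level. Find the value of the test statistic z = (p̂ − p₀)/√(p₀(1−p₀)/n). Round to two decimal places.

p̂ = 888/3399 = 0.26125.
Under H₀, SE = √(0.2869·0.7131/3399) = √(6.01908e-05) = 0.00776.
z = (0.26125 − 0.2869)/0.00776 = -0.02565/0.00776 = -3.31.
p-value = P(Z > -3.306) ≈ 0.9995; since p > α = 0.05, fail to reject H₀.

z = -3.31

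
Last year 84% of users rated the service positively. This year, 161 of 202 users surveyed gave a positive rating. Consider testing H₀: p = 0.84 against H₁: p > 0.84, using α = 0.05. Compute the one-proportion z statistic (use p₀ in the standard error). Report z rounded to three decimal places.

p̂ = 161/202 ≈ 0.79703.
Standard error under H₀: √(0.84×0.16/202) = 0.02579.
z = (0.79703 − 0.84)/0.02579 = -0.04297/0.02579 = -1.666.
p-value = P(Z > -1.666) ≈ 0.9521; since p > α = 0.05, fail to reject H₀.

z = -1.666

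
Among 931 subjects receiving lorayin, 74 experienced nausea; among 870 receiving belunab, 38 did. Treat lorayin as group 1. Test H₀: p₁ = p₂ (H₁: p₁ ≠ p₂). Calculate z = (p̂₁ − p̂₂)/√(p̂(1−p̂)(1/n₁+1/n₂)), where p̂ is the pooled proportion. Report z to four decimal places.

p̂₁ = 74/931 ≈ 0.0794844, p̂₂ = 38/870 ≈ 0.0436782.
Pooled p̂ = (74+38)/(931+870) = 112/1801 = 0.0621877.
SE = √(0.0583204 × 0.00222354) = 0.0113876.
z = (0.0794844 − 0.0436782)/0.0113876 = 0.0358062/0.0113876 = 3.1443.
p-value = 2·P(Z > 3.144) ≈ 0.0017.

z = 3.1443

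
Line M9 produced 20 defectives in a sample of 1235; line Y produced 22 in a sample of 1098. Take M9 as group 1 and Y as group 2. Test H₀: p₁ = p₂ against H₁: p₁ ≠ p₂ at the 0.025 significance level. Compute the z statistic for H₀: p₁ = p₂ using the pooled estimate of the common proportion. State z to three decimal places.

z = -0.697

p̂₁ = 20/1235 = 0.016194, p̂₂ = 22/1098 = 0.020036.
Pooled p̂ = (20+22)/(1235+1098) = 42/2333 = 0.018003.
SE = √(p̂(1−p̂)(1/n₁+1/n₂)) = √(0.018003·0.981997·0.00172046) = √(3.04152e-05) = 0.005515.
z = (0.016194 − 0.020036)/0.005515 = -0.003842/0.005515 = -0.697.
Two-sided p-value ≈ 2·Φ(−0.697) = 0.4860; since p > α = 0.025, fail to reject H₀.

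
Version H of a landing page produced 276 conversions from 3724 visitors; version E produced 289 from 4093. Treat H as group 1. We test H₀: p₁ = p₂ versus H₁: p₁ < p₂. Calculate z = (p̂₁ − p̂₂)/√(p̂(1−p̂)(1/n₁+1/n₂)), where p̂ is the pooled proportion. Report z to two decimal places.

z = 0.60

p̂₁ = 276/3724 = 0.07411, p̂₂ = 289/4093 = 0.07061.
Pooled p̂ = (276+289)/(3724+4093) = 565/7817 = 0.07228.
SE = √(p̂(1−p̂)(1/n₁+1/n₂)) = √(0.07228·0.92772·0.000512848) = √(3.43886e-05) = 0.00586.
z = (0.07411 − 0.07061)/0.00586 = 0.00350/0.00586 = 0.60.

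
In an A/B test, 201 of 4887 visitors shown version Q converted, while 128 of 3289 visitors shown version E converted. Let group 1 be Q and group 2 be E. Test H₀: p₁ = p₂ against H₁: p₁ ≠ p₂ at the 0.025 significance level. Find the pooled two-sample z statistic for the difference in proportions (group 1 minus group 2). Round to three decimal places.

p̂₁ = 201/4887 ≈ 0.04113, p̂₂ = 128/3289 ≈ 0.03892.
Pooled p̂ = (201+128)/(4887+3289) = 329/8176 = 0.04024.
SE = √(p̂(1−p̂)(1/n₁+1/n₂)) = √(0.04024·0.95976·0.000508668) = √(1.9645e-05) = 0.00443.
z = (0.04113 − 0.03892)/0.00443 = 0.00221/0.00443 = 0.499.
p-value = 2·P(Z > 0.499) ≈ 0.6177. With α = 0.025, fail to reject H₀.

z = 0.499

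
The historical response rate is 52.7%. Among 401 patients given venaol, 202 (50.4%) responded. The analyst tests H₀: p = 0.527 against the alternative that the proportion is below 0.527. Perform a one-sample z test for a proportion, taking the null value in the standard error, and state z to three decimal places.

z = -0.933

p̂ = 202/401 = 0.50374.
Under H₀, SE = √(0.527·0.473/401) = √(0.000621623) = 0.02493.
z = (0.50374 − 0.527)/0.02493 = -0.02326/0.02493 = -0.933.
p-value = P(Z < -0.933) ≈ 0.1754.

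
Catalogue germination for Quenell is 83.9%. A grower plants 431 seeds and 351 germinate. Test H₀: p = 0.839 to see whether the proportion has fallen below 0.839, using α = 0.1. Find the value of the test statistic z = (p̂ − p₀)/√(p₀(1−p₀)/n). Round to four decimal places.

p̂ = 351/431 = 0.814385.
Standard error under H₀: √(0.839×0.161/431) = 0.017703.
z = (0.814385 − 0.839)/0.017703 = -0.024615/0.017703 = -1.3904.
p-value = P(Z < -1.390) ≈ 0.0822; since p < α = 0.1, reject H₀.

z = -1.3904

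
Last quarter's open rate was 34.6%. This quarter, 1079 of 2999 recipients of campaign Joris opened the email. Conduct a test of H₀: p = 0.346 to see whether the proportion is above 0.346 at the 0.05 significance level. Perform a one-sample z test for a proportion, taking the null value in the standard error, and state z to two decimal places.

p̂ = 1079/2999 = 0.3598.
Under H₀, SE = √(0.346·0.654/2999) = √(7.54532e-05) = 0.0087.
z = (0.3598 − 0.346)/0.0087 = 0.0138/0.0087 = 1.59.
p-value = P(Z > 1.587) ≈ 0.0562. With α = 0.05, fail to reject H₀.

z = 1.59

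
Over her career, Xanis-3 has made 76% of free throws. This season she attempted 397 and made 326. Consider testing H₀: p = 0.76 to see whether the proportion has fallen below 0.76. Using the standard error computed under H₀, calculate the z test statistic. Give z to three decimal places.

p̂ = 326/397 ≈ 0.821159.
Standard error under H₀: √(0.76×0.24/397) = 0.021435.
z = (0.821159 − 0.76)/0.021435 = 0.061159/0.021435 = 2.853.
p-value = P(Z < 2.853) ≈ 0.9978.

z = 2.853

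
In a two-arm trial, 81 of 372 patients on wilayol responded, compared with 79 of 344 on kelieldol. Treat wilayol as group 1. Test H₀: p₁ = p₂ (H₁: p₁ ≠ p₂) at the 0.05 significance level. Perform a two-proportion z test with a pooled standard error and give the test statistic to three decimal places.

p̂₁ = 81/372 ≈ 0.21774, p̂₂ = 79/344 ≈ 0.22965.
Pooled p̂ = (81+79)/(372+344) = 160/716 = 0.22346.
SE = √(p̂(1−p̂)(1/n₁+1/n₂)) = √(0.22346·0.77654·0.00559515) = √(0.000970913) = 0.03116.
z = (0.21774 − 0.22965)/0.03116 = -0.01191/0.03116 = -0.382.
p-value = 2·P(Z > 0.382) ≈ 0.7023, so at α = 0.05 we fail to reject H₀.

z = -0.382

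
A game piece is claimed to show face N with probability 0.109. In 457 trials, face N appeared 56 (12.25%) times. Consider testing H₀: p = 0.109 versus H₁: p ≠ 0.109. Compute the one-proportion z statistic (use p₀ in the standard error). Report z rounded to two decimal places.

z = 0.93

p̂ = 56/457 ≈ 0.12254.
Under H₀, SE = √(0.109·0.891/457) = √(0.000212514) = 0.01458.
z = (0.12254 − 0.109)/0.01458 = 0.01354/0.01458 = 0.93.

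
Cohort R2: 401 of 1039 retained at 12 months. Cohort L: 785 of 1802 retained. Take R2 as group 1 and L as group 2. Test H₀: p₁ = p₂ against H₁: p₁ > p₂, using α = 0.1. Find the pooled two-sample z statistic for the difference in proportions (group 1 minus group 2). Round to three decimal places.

z = -2.586

p̂₁ = 401/1039 ≈ 0.38595, p̂₂ = 785/1802 ≈ 0.43563.
Pooled p̂ = (401+785)/(1039+1802) = 1186/2841 = 0.41746.
SE = √(0.243187 × 0.0015174) = 0.01921.
z = (0.38595 − 0.43563)/0.01921 = -0.04968/0.01921 = -2.586.
p-value = P(Z > -2.586) ≈ 0.9951; since p > α = 0.1, fail to reject H₀.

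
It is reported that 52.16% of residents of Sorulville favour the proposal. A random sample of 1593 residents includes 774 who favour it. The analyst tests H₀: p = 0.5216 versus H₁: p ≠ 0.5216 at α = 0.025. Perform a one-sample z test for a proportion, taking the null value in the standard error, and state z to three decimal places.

z = -2.854

p̂ = 774/1593 = 0.485876.
Under H₀, SE = √(0.5216·0.4784/1593) = √(0.000156644) = 0.012516.
z = (0.485876 − 0.5216)/0.012516 = -0.035724/0.012516 = -2.854.
Two-sided p-value ≈ 2·Φ(−2.854) = 0.0043; since p < α = 0.025, reject H₀.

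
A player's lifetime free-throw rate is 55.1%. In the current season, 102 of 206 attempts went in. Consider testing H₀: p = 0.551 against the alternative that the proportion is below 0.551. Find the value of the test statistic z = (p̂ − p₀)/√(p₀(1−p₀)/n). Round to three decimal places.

z = -1.612

p̂ = 102/206 ≈ 0.49515.
SE = √(p₀(1−p₀)/n) = √(0.2474/206) = 0.03465.
z = (0.49515 − 0.551)/0.03465 = -0.05585/0.03465 = -1.612.
p-value = P(Z < -1.612) ≈ 0.0535.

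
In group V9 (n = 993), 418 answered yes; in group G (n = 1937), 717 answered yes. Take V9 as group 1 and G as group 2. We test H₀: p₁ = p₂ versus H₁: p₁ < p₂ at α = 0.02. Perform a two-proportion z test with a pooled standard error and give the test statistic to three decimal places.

p̂₁ = 418/993 ≈ 0.420947, p̂₂ = 717/1937 ≈ 0.370160.
Pooled p̂ = (418+717)/(993+1937) = 1135/2930 = 0.387372.
SE = √(0.237315 × 0.00152331) = 0.019013.
z = (0.420947 − 0.370160)/0.019013 = 0.050787/0.019013 = 2.671.
p-value = P(Z < 2.671) ≈ 0.9962; since p > α = 0.02, fail to reject H₀.

z = 2.671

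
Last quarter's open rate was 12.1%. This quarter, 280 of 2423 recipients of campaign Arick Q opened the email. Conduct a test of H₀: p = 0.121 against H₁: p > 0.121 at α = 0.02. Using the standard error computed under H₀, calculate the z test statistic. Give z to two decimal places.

z = -0.82

p̂ = 280/2423 ≈ 0.1156.
Under H₀, SE = √(0.121·0.879/2423) = √(4.38956e-05) = 0.0066.
z = (0.1156 − 0.121)/0.0066 = -0.0054/0.0066 = -0.82.
p-value = P(Z > -0.821) ≈ 0.7942. With α = 0.02, fail to reject H₀.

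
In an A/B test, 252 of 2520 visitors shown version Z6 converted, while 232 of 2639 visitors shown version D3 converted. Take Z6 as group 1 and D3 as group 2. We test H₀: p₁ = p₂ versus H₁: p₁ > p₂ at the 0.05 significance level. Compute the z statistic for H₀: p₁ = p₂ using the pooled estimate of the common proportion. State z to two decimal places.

z = 1.49

p̂₁ = 252/2520 ≈ 0.1000, p̂₂ = 232/2639 ≈ 0.0879.
Pooled p̂ = (252+232)/(2520+2639) = 484/5159 = 0.0938.
SE = √(p̂(1−p̂)(1/n₁+1/n₂)) = √(0.0938·0.9062·0.000775757) = √(6.5951e-05) = 0.0081.
z = (0.1000 − 0.0879)/0.0081 = 0.0121/0.0081 = 1.49.
p-value = P(Z > 1.488) ≈ 0.0683, so at α = 0.05 we fail to reject H₀.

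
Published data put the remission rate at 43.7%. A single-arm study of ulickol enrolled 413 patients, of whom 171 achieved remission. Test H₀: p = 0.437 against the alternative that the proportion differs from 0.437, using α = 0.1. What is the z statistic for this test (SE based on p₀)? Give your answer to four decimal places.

p̂ = 171/413 = 0.4140436.
SE = √(p₀(1−p₀)/n) = √(0.24603/413) = 0.0244073.
z = (0.4140436 − 0.437)/0.0244073 = -0.0229564/0.0244073 = -0.9406.
p-value = 2·P(Z > 0.941) ≈ 0.3469. With α = 0.1, fail to reject H₀.

z = -0.9406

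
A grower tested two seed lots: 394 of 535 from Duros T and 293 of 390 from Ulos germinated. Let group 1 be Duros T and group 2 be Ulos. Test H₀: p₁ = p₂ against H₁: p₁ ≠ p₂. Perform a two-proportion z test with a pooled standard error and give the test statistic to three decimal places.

p̂₁ = 394/535 ≈ 0.736449, p̂₂ = 293/390 ≈ 0.751282.
Pooled p̂ = (394+293)/(535+390) = 687/925 = 0.742703.
SE = √(p̂(1−p̂)(1/n₁+1/n₂)) = √(0.742703·0.257297·0.00443326) = √(0.000847176) = 0.029106.
z = (0.736449 − 0.751282)/0.029106 = -0.014833/0.029106 = -0.510.
Two-sided p-value ≈ 2·Φ(−0.510) = 0.6103.

z = -0.510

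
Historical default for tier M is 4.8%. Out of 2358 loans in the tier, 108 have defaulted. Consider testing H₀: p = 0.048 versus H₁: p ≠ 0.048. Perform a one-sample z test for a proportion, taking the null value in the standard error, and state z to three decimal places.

z = -0.499

p̂ = 108/2358 = 0.045802.
Standard error under H₀: √(0.048×0.952/2358) = 0.004402.
z = (0.045802 − 0.048)/0.004402 = -0.002198/0.004402 = -0.499.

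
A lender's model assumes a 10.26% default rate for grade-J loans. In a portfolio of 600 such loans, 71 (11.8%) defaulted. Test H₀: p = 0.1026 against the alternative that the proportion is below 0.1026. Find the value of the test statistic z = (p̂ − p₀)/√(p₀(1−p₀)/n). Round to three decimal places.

z = 1.270

p̂ = 71/600 = 0.11833.
Standard error under H₀: √(0.1026×0.8974/600) = 0.01239.
z = (0.11833 − 0.1026)/0.01239 = 0.01573/0.01239 = 1.270.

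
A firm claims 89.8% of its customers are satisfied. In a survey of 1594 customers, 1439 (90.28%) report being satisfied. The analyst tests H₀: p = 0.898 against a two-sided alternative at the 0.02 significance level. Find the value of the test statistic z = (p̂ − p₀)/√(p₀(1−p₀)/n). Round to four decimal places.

z = 0.6280

p̂ = 1439/1594 = 0.902760.
Standard error under H₀: √(0.898×0.102/1594) = 0.007580.
z = (0.902760 − 0.898)/0.007580 = 0.004760/0.007580 = 0.6280.
p-value = 2·P(Z > 0.628) ≈ 0.5300. With α = 0.02, fail to reject H₀.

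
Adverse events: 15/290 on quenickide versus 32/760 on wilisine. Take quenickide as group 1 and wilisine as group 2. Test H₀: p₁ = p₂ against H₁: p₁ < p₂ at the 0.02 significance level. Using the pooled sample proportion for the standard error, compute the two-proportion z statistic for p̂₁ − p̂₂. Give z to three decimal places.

z = 0.674

p̂₁ = 15/290 ≈ 0.051724, p̂₂ = 32/760 ≈ 0.042105.
Pooled p̂ = (15+32)/(290+760) = 47/1050 = 0.044762.
SE = √(0.0427583 × 0.00476407) = 0.014272.
z = (0.051724 − 0.042105)/0.014272 = 0.009619/0.014272 = 0.674.
p-value = P(Z < 0.674) ≈ 0.7498; since p > α = 0.02, fail to reject H₀.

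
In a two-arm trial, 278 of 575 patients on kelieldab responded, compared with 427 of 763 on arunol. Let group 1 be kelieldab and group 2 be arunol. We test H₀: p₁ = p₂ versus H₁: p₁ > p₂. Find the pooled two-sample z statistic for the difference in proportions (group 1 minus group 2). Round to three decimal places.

z = -2.762

p̂₁ = 278/575 ≈ 0.48348, p̂₂ = 427/763 ≈ 0.55963.
Pooled p̂ = (278+427)/(575+763) = 705/1338 = 0.52691.
SE = √(0.249276 × 0.00304975) = 0.02757.
z = (0.48348 − 0.55963)/0.02757 = -0.07615/0.02757 = -2.762.
p-value = P(Z > -2.762) ≈ 0.9971.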